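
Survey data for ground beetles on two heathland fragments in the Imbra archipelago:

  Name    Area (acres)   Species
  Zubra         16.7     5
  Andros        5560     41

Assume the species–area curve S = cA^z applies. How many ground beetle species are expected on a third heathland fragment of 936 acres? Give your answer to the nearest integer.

22

z = ln(41/5) / ln(5560/16.7) = 2.1041 / 5.8079 = 0.3623
c = 5 / 16.7^0.3623 = 5 / 2.773 = 1.803
S₃ = 1.803 × 936^0.3623 = 1.803 × 11.92 ≈ 21.5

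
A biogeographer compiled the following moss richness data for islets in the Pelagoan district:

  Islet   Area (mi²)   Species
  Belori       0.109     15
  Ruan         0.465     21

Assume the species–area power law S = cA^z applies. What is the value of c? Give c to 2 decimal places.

z = ln(S₂/S₁) / ln(A₂/A₁) = ln(21/15) / ln(0.465/0.109) = 0.3365 / 1.4507 = 0.2319
c = S₁ / A₁^z = 15 / 0.109^0.2319 = 15 / 0.5981 = 25.08

25.08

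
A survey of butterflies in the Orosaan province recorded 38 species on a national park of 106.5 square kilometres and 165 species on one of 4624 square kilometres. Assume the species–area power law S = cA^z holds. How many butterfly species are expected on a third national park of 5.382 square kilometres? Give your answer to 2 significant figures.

12

z = ln(165/38) / ln(4624/106.5) = 1.4684 / 3.7709 = 0.3894
c = 38 / 106.5^0.3894 = 38 / 6.158 = 6.171
S₃ = 6.171 × 5.382^0.3894 = 6.171 × 1.926 ≈ 11.88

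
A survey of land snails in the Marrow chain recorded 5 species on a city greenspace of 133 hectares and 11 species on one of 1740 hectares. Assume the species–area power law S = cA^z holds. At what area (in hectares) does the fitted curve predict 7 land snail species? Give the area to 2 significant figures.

z = ln(11/5) / ln(1740/133) = 0.7885 / 2.5713 = 0.3066
c = 5 / 133^0.3066 = 5 / 4.48 = 1.116
A = (7/1.116)^(1/0.3066) ⇒ ln A = ln(6.272)/0.3066 = 5.9876
A = e^5.9876 ≈ 398.5 hectares

400 hectares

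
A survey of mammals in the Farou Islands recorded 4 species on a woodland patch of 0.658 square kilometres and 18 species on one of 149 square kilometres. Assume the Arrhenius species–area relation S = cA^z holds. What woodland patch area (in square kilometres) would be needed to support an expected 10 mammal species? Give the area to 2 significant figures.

z = ln(18/4) / ln(149/0.658) = 1.5041 / 5.4225 = 0.2774
c = 4 / 0.658^0.2774 = 4 / 0.8904 = 4.492
A = (10/4.492)^(1/0.2774) ⇒ ln A = ln(2.226)/0.2774 = 2.8849
A = e^2.8849 ≈ 17.9 square kilometres

18 square kilometres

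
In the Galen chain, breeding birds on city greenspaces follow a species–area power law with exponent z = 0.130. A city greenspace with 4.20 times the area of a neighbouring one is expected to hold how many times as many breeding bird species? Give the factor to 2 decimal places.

S₂/S₁ = (A₂/A₁)^z = 4.2^0.13
ln(S₂/S₁) = 0.13 × ln 4.2 = 0.13 × 1.4351 = 0.1866
S₂/S₁ = e^0.1866 ≈ 1.205

1.21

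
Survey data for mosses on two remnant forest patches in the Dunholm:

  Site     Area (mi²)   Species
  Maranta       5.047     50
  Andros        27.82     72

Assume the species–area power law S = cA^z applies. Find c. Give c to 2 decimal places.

35.38

z = ln(S₂/S₁) / ln(A₂/A₁) = ln(72/50) / ln(27.82/5.047) = 0.3646 / 1.7070 = 0.2136
c = S₁ / A₁^z = 50 / 5.047^0.2136 = 50 / 1.413 = 35.38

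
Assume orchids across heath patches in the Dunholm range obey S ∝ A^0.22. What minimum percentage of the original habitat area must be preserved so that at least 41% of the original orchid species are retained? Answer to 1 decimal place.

Need (A_new/A_old)^0.22 = 0.41, so A_new/A_old = 0.41^(1/0.22) = 0.41^4.545
ln(A_new/A_old) = ln 0.41 / 0.22 = -0.8916 / 0.22 = -4.0527
A_new/A_old = e^-4.0527 ≈ 0.01738

1.7%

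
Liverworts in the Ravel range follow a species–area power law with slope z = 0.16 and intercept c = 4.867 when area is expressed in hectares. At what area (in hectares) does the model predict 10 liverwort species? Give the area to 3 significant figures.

10 = 4.867 × A^0.16  ⇒  A^0.16 = 10/4.867 = 2.055
ln A = ln(2.055) / 0.16 = 0.7201 / 0.16 = 4.5007
A = e^4.5007 ≈ 90.08 hectares

90.1 hectares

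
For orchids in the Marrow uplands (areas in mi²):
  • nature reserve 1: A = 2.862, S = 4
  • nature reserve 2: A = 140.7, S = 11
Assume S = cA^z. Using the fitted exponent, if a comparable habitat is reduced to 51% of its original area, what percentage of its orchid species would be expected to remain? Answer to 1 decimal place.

84.0%

z = ln(11/4) / ln(140.7/2.862) = 1.0116 / 3.8951 = 0.2597
S_new/S_old = (A_new/A_old)^z = 0.51^0.2597 = exp(0.2597 × -0.6733) = 0.8396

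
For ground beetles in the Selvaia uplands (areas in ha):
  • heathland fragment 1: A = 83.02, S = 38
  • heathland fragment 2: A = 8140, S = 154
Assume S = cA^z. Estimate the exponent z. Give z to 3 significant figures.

Taking logs: ln S = ln c + z ln A, so z = (ln S₂ − ln S₁)/(ln A₂ − ln A₁).
z = ln(154/38) / ln(8140/83.02) = ln(4.053) / ln(98.05) = 1.3994 / 4.5855 = 0.3052

0.305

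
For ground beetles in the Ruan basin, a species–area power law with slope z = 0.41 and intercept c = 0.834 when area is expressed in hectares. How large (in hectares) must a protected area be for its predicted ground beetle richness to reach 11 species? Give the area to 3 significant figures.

540 hectares

11 = 0.834 × A^0.41  ⇒  A^0.41 = 11/0.834 = 13.19
ln A = ln(13.19) / 0.41 = 2.5794 / 0.41 = 6.2913
A = e^6.2913 ≈ 539.8 hectares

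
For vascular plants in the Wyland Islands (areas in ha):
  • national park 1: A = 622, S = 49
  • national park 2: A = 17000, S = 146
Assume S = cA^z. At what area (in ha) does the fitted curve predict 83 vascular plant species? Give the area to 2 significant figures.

z = ln(146/49) / ln(17000/622) = 1.0918 / 3.3080 = 0.3300
c = 49 / 622^0.3300 = 49 / 8.357 = 5.863
A = (83/5.863)^(1/0.3300) ⇒ ln A = ln(14.16)/0.3300 = 8.0298
A = e^8.0298 ≈ 3071 ha

3100 ha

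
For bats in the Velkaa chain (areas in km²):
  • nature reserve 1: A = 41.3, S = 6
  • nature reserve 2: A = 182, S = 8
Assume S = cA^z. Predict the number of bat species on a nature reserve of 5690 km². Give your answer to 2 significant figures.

z = ln(8/6) / ln(182/41.3) = 0.2877 / 1.4831 = 0.1940
c = 6 / 41.3^0.1940 = 6 / 2.058 = 2.915
S₃ = 2.915 × 5690^0.1940 = 2.915 × 5.35 ≈ 15.6

16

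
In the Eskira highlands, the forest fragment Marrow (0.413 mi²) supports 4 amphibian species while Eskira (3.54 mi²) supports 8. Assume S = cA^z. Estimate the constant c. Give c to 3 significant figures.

5.32

z = ln(S₂/S₁) / ln(A₂/A₁) = ln(8/4) / ln(3.54/0.413) = 0.6931 / 2.1484 = 0.3226
c = S₁ / A₁^z = 4 / 0.413^0.3226 = 4 / 0.7518 = 5.321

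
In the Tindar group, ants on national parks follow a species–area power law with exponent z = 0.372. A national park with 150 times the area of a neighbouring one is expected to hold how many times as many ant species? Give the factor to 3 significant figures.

S₂/S₁ = (A₂/A₁)^z = 150^0.372
ln(S₂/S₁) = 0.372 × ln 150 = 0.372 × 5.0106 = 1.8640
S₂/S₁ = e^1.8640 ≈ 6.449

6.45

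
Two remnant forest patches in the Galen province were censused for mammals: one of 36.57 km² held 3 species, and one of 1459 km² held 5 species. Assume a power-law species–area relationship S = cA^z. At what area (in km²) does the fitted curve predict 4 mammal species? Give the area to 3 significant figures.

z = ln(5/3) / ln(1459/36.57) = 0.5108 / 3.6863 = 0.1386
c = 3 / 36.57^0.1386 = 3 / 1.647 = 1.822
A = (4/1.822)^(1/0.1386) ⇒ ln A = ln(2.196)/0.1386 = 5.6752
A = e^5.6752 ≈ 291.6 km²

292 km²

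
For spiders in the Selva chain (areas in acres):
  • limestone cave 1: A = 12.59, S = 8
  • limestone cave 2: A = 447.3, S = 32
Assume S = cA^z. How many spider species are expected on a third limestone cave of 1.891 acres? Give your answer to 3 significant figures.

3.83

z = ln(32/8) / ln(447.3/12.59) = 1.3863 / 3.5703 = 0.3883
c = 8 / 12.59^0.3883 = 8 / 2.674 = 2.992
S₃ = 2.992 × 1.891^0.3883 = 2.992 × 1.281 ≈ 3.832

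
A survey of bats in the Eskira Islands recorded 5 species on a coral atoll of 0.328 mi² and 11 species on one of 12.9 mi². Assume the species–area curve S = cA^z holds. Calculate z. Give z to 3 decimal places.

Taking logs: ln S = ln c + z ln A, so z = (ln S₂ − ln S₁)/(ln A₂ − ln A₁).
z = ln(11/5) / ln(12.9/0.328) = ln(2.2) / ln(39.33) = 0.7885 / 3.6720 = 0.2147

0.215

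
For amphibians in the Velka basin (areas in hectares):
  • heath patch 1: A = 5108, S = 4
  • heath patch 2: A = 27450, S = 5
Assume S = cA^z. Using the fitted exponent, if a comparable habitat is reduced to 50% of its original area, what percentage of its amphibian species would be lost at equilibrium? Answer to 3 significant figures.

8.79%

z = ln(5/4) / ln(27450/5108) = 0.2231 / 1.6816 = 0.1327
S_new/S_old = (A_new/A_old)^z = 0.5^0.1327 = exp(0.1327 × -0.6931) = 0.9121
Fraction lost = 1 − 0.9121 = 0.08788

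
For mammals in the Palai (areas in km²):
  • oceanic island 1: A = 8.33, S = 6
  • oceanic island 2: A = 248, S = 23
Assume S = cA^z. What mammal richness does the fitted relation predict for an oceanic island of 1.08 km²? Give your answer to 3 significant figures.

2.67

z = ln(23/6) / ln(248/8.33) = 1.3437 / 3.3936 = 0.3960
c = 6 / 8.33^0.3960 = 6 / 2.315 = 2.592
S₃ = 2.592 × 1.08^0.3960 = 2.592 × 1.031 ≈ 2.672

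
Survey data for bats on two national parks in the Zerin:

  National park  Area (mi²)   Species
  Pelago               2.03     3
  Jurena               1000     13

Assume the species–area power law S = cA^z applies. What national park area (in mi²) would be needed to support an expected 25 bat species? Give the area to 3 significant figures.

z = ln(13/3) / ln(1000/2.03) = 1.4663 / 6.1997 = 0.2365
c = 3 / 2.03^0.2365 = 3 / 1.182 = 2.537
A = (25/2.537)^(1/0.2365) ⇒ ln A = ln(9.853)/0.2365 = 9.6726
A = e^9.6726 ≈ 15876 mi²

15900 mi²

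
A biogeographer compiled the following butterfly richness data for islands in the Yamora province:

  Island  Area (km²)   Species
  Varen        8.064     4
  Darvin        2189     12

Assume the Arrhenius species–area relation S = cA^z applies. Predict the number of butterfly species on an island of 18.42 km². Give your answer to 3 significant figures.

4.70

z = ln(12/4) / ln(2189/8.064) = 1.0986 / 5.6038 = 0.1960
c = 4 / 8.064^0.1960 = 4 / 1.506 = 2.657
S₃ = 2.657 × 18.42^0.1960 = 2.657 × 1.77 ≈ 4.703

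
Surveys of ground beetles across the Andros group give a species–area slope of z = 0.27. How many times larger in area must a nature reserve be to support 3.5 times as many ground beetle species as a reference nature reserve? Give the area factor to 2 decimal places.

103.53

(A₂/A₁)^0.27 = 3.5, so A₂/A₁ = 3.5^(1/0.27) = 3.5^3.704
ln(A₂/A₁) = ln 3.5 / 0.27 = 1.2528 / 0.27 = 4.6399
A₂/A₁ = e^4.6399 ≈ 103.5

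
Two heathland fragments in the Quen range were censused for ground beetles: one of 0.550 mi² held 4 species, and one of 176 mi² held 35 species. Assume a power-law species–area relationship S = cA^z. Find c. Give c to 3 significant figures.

5.01

z = ln(S₂/S₁) / ln(A₂/A₁) = ln(35/4) / ln(176/0.55) = 2.1691 / 5.7683 = 0.3760
c = S₁ / A₁^z = 4 / 0.55^0.3760 = 4 / 0.7987 = 5.008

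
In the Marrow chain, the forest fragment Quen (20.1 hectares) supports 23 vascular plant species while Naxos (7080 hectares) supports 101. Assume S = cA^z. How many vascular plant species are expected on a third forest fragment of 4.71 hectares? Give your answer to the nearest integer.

z = ln(101/23) / ln(7080/20.1) = 1.4796 / 5.8643 = 0.2523
c = 23 / 20.1^0.2523 = 23 / 2.132 = 10.79
S₃ = 10.79 × 4.71^0.2523 = 10.79 × 1.478 ≈ 15.95

16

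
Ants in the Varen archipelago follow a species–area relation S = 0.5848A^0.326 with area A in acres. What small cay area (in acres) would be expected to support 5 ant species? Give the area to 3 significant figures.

5 = 0.5848 × A^0.326  ⇒  A^0.326 = 5/0.5848 = 8.55
ln A = ln(8.55) / 0.326 = 2.1459 / 0.326 = 6.5826
A = e^6.5826 ≈ 722.4 acres

722 acres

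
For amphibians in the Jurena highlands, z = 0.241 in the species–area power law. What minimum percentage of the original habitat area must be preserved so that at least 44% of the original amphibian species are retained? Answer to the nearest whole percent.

Need (A_new/A_old)^0.241 = 0.44, so A_new/A_old = 0.44^(1/0.241) = 0.44^4.149
ln(A_new/A_old) = ln 0.44 / 0.241 = -0.8210 / 0.241 = -3.4066
A_new/A_old = e^-3.4066 ≈ 0.03316

3%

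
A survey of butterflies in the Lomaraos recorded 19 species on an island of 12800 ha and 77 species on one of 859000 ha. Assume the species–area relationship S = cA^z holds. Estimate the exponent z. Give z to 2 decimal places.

0.33

Taking logs: ln S = ln c + z ln A, so z = (ln S₂ − ln S₁)/(ln A₂ − ln A₁).
z = ln(77/19) / ln(859000/12800) = ln(4.053) / ln(67.11) = 1.3994 / 4.2063 = 0.3327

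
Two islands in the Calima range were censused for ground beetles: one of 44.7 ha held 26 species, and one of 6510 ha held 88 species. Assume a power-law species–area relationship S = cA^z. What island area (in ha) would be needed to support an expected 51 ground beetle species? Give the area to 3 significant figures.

701 ha

z = ln(88/26) / ln(6510/44.7) = 1.2192 / 4.9811 = 0.2448
c = 26 / 44.7^0.2448 = 26 / 2.535 = 10.26
A = (51/10.26)^(1/0.2448) ⇒ ln A = ln(4.972)/0.2448 = 6.5524
A = e^6.5524 ≈ 701 ha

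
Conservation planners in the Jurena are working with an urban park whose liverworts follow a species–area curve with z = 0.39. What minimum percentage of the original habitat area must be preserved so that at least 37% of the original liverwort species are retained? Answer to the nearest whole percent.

Need (A_new/A_old)^0.39 = 0.37, so A_new/A_old = 0.37^(1/0.39) = 0.37^2.564
ln(A_new/A_old) = ln 0.37 / 0.39 = -0.9943 / 0.39 = -2.5494
A_new/A_old = e^-2.5494 ≈ 0.07813

8%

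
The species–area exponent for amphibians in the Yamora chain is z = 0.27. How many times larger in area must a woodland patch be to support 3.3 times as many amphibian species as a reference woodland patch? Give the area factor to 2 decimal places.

(A₂/A₁)^0.27 = 3.3, so A₂/A₁ = 3.3^(1/0.27) = 3.3^3.704
ln(A₂/A₁) = ln 3.3 / 0.27 = 1.1939 / 0.27 = 4.4219
A₂/A₁ = e^4.4219 ≈ 83.26

83.26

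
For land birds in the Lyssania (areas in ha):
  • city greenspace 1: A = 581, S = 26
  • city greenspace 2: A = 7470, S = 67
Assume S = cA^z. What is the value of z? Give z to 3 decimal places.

Taking logs: ln S = ln c + z ln A, so z = (ln S₂ − ln S₁)/(ln A₂ − ln A₁).
z = ln(67/26) / ln(7470/581) = ln(2.577) / ln(12.86) = 0.9466 / 2.5539 = 0.3706

0.371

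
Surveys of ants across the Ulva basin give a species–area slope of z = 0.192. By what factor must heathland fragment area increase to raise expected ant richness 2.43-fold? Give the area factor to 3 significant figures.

(A₂/A₁)^0.192 = 2.43, so A₂/A₁ = 2.43^(1/0.192) = 2.43^5.208
ln(A₂/A₁) = ln 2.43 / 0.192 = 0.8879 / 0.192 = 4.6244
A₂/A₁ = e^4.6244 ≈ 101.9

102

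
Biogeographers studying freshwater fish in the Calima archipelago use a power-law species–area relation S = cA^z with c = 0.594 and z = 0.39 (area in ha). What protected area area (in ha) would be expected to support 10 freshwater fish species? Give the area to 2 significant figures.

1400 ha

10 = 0.594 × A^0.39  ⇒  A^0.39 = 10/0.594 = 16.84
ln A = ln(16.84) / 0.39 = 2.8235 / 0.39 = 7.2396
A = e^7.2396 ≈ 1394 ha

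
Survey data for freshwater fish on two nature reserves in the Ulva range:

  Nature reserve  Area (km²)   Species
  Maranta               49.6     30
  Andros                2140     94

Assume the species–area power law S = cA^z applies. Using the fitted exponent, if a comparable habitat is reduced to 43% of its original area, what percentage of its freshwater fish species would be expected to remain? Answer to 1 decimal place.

z = ln(94/30) / ln(2140/49.6) = 1.1421 / 3.7646 = 0.3034
S_new/S_old = (A_new/A_old)^z = 0.43^0.3034 = exp(0.3034 × -0.8440) = 0.7741

77.4%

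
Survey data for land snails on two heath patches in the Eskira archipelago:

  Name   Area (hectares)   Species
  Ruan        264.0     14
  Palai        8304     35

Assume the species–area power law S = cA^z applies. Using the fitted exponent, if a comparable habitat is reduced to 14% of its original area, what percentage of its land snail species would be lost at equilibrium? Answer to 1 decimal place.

z = ln(35/14) / ln(8304/264) = 0.9163 / 3.4485 = 0.2657
S_new/S_old = (A_new/A_old)^z = 0.14^0.2657 = exp(0.2657 × -1.9661) = 0.5931
Fraction lost = 1 − 0.5931 = 0.4069

40.7%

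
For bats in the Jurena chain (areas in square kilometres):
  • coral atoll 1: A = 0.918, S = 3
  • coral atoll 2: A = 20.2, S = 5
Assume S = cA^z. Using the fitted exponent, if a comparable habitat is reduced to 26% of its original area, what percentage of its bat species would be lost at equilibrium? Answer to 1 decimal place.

z = ln(5/3) / ln(20.2/0.918) = 0.5108 / 3.0912 = 0.1652
S_new/S_old = (A_new/A_old)^z = 0.26^0.1652 = exp(0.1652 × -1.3471) = 0.8004
Fraction lost = 1 − 0.8004 = 0.1996

20.0%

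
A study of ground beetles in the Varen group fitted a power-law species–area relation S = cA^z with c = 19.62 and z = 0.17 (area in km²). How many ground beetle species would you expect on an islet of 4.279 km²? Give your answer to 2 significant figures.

S = 19.62 × 4.279^0.17
ln S = ln 19.62 + 0.17 × ln 4.279 = 2.9765 + 0.17 × 1.4537 = 3.2237
S = e^3.2237 ≈ 25.12

25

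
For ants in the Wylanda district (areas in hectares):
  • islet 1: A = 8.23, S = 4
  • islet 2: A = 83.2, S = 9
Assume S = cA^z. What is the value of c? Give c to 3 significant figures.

z = ln(S₂/S₁) / ln(A₂/A₁) = ln(9/4) / ln(83.2/8.23) = 0.8109 / 2.3135 = 0.3505
c = S₁ / A₁^z = 4 / 8.23^0.3505 = 4 / 2.093 = 1.911

1.91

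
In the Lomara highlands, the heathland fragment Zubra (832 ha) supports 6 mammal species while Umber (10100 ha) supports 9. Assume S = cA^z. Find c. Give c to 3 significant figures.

z = ln(S₂/S₁) / ln(A₂/A₁) = ln(9/6) / ln(10100/832) = 0.4055 / 2.4965 = 0.1624
c = S₁ / A₁^z = 6 / 832^0.1624 = 6 / 2.98 = 2.013

2.01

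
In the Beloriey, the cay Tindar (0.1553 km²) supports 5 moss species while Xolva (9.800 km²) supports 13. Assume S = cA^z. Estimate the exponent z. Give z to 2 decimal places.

0.23

Taking logs: ln S = ln c + z ln A, so z = (ln S₂ − ln S₁)/(ln A₂ − ln A₁).
z = ln(13/5) / ln(9.8/0.1553) = ln(2.6) / ln(63.1) = 0.9555 / 4.1448 = 0.2305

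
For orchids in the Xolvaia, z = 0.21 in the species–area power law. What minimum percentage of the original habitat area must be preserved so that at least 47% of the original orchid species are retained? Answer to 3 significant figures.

2.75%

Need (A_new/A_old)^0.21 = 0.47, so A_new/A_old = 0.47^(1/0.21) = 0.47^4.762
ln(A_new/A_old) = ln 0.47 / 0.21 = -0.7550 / 0.21 = -3.5953
A_new/A_old = e^-3.5953 ≈ 0.02745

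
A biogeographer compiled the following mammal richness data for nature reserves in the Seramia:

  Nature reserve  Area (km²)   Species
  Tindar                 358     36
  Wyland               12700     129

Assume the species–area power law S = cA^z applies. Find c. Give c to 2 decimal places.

4.40

z = ln(S₂/S₁) / ln(A₂/A₁) = ln(129/36) / ln(12700/358) = 1.2763 / 3.5688 = 0.3576
c = S₁ / A₁^z = 36 / 358^0.3576 = 36 / 8.191 = 4.395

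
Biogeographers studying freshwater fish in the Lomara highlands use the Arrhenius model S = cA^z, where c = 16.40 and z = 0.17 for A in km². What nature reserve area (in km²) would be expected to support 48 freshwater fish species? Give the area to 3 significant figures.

554 km²

48 = 16.4 × A^0.17  ⇒  A^0.17 = 48/16.4 = 2.927
ln A = ln(2.927) / 0.17 = 1.0739 / 0.17 = 6.3172
A = e^6.3172 ≈ 554 km²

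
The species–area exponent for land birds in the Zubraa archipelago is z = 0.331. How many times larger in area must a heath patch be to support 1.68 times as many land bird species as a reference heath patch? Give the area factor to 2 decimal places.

(A₂/A₁)^0.331 = 1.68, so A₂/A₁ = 1.68^(1/0.331) = 1.68^3.021
ln(A₂/A₁) = ln 1.68 / 0.331 = 0.5188 / 0.331 = 1.5674
A₂/A₁ = e^1.5674 ≈ 4.794

4.79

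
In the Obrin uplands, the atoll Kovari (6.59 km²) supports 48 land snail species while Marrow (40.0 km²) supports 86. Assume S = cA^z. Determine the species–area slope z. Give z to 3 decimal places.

0.323

Taking logs: ln S = ln c + z ln A, so z = (ln S₂ − ln S₁)/(ln A₂ − ln A₁).
z = ln(86/48) / ln(40/6.59) = ln(1.792) / ln(6.07) = 0.5831 / 1.8033 = 0.3234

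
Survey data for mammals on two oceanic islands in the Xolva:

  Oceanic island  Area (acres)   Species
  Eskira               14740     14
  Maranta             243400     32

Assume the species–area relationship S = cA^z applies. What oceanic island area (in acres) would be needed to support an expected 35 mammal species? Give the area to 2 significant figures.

330000 acres

z = ln(32/14) / ln(243400/14740) = 0.8267 / 2.8041 = 0.2948
c = 14 / 14740^0.2948 = 14 / 16.94 = 0.8265
A = (35/0.8265)^(1/0.2948) ⇒ ln A = ln(42.35)/0.2948 = 12.7064
A = e^12.7064 ≈ 329862 acres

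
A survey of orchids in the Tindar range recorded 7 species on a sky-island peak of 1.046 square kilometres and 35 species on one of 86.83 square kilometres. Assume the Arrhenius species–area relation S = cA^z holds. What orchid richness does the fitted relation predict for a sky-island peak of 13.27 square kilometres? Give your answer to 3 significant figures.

z = ln(35/7) / ln(86.83/1.046) = 1.6094 / 4.4190 = 0.3642
c = 7 / 1.046^0.3642 = 7 / 1.017 = 6.886
S₃ = 6.886 × 13.27^0.3642 = 6.886 × 2.564 ≈ 17.66

17.7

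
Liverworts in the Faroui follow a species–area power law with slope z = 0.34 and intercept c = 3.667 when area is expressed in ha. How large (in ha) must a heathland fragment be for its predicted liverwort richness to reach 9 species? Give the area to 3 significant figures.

14.0 ha

9 = 3.667 × A^0.34  ⇒  A^0.34 = 9/3.667 = 2.454
ln A = ln(2.454) / 0.34 = 0.8979 / 0.34 = 2.6407
A = e^2.6407 ≈ 14.02 ha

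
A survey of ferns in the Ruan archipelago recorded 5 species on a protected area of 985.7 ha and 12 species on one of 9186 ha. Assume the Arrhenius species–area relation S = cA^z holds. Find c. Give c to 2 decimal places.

0.33

z = ln(S₂/S₁) / ln(A₂/A₁) = ln(12/5) / ln(9186/985.7) = 0.8755 / 2.2321 = 0.3922
c = S₁ / A₁^z = 5 / 985.7^0.3922 = 5 / 14.94 = 0.3348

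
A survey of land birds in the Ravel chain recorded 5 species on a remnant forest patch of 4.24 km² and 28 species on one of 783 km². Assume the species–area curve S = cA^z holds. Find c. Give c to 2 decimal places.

3.10

z = ln(S₂/S₁) / ln(A₂/A₁) = ln(28/5) / ln(783/4.24) = 1.7228 / 5.2186 = 0.3301
c = S₁ / A₁^z = 5 / 4.24^0.3301 = 5 / 1.611 = 3.104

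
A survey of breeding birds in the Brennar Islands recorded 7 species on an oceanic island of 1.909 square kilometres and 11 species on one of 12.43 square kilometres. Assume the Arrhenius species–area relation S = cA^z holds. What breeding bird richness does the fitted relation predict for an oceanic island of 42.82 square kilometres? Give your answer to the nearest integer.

z = ln(11/7) / ln(12.43/1.909) = 0.4520 / 1.8735 = 0.2412
c = 7 / 1.909^0.2412 = 7 / 1.169 = 5.989
S₃ = 5.989 × 42.82^0.2412 = 5.989 × 2.475 ≈ 14.82

15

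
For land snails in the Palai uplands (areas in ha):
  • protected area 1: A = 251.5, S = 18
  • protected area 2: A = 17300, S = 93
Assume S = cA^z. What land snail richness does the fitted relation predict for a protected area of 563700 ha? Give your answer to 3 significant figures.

z = ln(93/18) / ln(17300/251.5) = 1.6422 / 4.2310 = 0.3881
c = 18 / 251.5^0.3881 = 18 / 8.546 = 2.106
S₃ = 2.106 × 563700^0.3881 = 2.106 × 170.7 ≈ 359.5

360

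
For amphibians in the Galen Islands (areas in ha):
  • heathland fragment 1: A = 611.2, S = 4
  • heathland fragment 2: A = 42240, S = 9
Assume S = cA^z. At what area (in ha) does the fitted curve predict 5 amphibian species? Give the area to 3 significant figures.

z = ln(9/4) / ln(42240/611.2) = 0.8109 / 4.2357 = 0.1915
c = 4 / 611.2^0.1915 = 4 / 3.415 = 1.171
A = (5/1.171)^(1/0.1915) ⇒ ln A = ln(4.269)/0.1915 = 7.5810
A = e^7.5810 ≈ 1961 ha

1960 ha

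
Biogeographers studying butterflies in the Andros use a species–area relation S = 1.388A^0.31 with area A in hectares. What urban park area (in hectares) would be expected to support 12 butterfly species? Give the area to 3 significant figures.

1050 hectares

12 = 1.388 × A^0.31  ⇒  A^0.31 = 12/1.388 = 8.646
ln A = ln(8.646) / 0.31 = 2.1570 / 0.31 = 6.9582
A = e^6.9582 ≈ 1052 hectares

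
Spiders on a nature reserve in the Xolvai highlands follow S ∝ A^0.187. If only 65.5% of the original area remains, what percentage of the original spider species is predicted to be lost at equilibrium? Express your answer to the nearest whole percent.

S_new/S_old = (A_new/A_old)^z = 0.655^0.187
= exp(0.187 × ln 0.655) = exp(0.187 × -0.4231) = exp(-0.0791) ≈ 0.9239
Fraction lost = 1 − 0.9239 = 0.07607

8%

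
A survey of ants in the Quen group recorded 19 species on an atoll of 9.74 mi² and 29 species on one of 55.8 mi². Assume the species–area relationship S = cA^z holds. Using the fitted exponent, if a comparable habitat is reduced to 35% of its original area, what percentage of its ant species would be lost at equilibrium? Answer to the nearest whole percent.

z = ln(29/19) / ln(55.8/9.74) = 0.4229 / 1.7455 = 0.2423
S_new/S_old = (A_new/A_old)^z = 0.35^0.2423 = exp(0.2423 × -1.0498) = 0.7754
Fraction lost = 1 − 0.7754 = 0.2246

22%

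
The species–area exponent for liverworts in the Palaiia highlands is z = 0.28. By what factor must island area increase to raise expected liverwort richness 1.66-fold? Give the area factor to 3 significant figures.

(A₂/A₁)^0.28 = 1.66, so A₂/A₁ = 1.66^(1/0.28) = 1.66^3.571
ln(A₂/A₁) = ln 1.66 / 0.28 = 0.5068 / 0.28 = 1.8101
A₂/A₁ = e^1.8101 ≈ 6.111

6.11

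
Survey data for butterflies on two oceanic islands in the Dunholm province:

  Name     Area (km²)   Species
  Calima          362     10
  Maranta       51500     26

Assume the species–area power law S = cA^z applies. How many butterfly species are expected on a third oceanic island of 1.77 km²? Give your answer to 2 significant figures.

z = ln(26/10) / ln(51500/362) = 0.9555 / 4.9577 = 0.1927
c = 10 / 362^0.1927 = 10 / 3.113 = 3.213
S₃ = 3.213 × 1.77^0.1927 = 3.213 × 1.116 ≈ 3.586

3.6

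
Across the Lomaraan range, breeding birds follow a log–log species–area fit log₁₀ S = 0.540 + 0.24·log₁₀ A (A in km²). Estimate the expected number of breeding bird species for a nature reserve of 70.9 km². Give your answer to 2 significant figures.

S = 3.467 × 70.9^0.24 = 3.467 × 2.781 ≈ 9.642

9.6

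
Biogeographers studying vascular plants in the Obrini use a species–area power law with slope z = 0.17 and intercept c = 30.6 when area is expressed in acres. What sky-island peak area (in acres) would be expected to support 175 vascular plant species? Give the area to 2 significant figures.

175 = 30.6 × A^0.17  ⇒  A^0.17 = 175/30.6 = 5.719
ln A = ln(5.719) / 0.17 = 1.7438 / 0.17 = 10.2576
A = e^10.2576 ≈ 28497 acres

28000 acres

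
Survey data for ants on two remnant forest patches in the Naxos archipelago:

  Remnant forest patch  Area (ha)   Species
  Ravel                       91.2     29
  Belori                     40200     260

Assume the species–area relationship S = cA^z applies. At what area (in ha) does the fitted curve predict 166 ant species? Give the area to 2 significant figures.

12000 ha

z = ln(260/29) / ln(40200/91.2) = 2.1934 / 6.0886 = 0.3602
c = 29 / 91.2^0.3602 = 29 / 5.083 = 5.706
A = (166/5.706)^(1/0.3602) ⇒ ln A = ln(29.09)/0.3602 = 9.3561
A = e^9.3561 ≈ 11569 ha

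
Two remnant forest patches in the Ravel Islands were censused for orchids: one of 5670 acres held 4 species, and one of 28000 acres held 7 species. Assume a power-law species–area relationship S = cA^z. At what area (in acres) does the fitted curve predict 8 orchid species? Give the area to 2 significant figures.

41000 acres

z = ln(7/4) / ln(28000/5670) = 0.5596 / 1.5970 = 0.3504
c = 4 / 5670^0.3504 = 4 / 20.67 = 0.1935
A = (8/0.1935)^(1/0.3504) ⇒ ln A = ln(41.34)/0.3504 = 10.6210
A = e^10.6210 ≈ 40988 acres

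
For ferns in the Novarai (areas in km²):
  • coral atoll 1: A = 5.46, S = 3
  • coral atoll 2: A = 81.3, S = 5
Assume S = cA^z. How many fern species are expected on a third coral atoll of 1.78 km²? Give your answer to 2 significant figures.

2.4

z = ln(5/3) / ln(81.3/5.46) = 0.5108 / 2.7007 = 0.1891
c = 3 / 5.46^0.1891 = 3 / 1.379 = 2.176
S₃ = 2.176 × 1.78^0.1891 = 2.176 × 1.115 ≈ 2.427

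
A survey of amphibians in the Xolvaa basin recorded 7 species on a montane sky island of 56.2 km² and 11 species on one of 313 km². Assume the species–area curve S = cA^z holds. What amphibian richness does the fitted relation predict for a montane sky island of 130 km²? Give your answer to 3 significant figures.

z = ln(11/7) / ln(313/56.2) = 0.4520 / 1.7173 = 0.2632
c = 7 / 56.2^0.2632 = 7 / 2.888 = 2.424
S₃ = 2.424 × 130^0.2632 = 2.424 × 3.601 ≈ 8.729

8.73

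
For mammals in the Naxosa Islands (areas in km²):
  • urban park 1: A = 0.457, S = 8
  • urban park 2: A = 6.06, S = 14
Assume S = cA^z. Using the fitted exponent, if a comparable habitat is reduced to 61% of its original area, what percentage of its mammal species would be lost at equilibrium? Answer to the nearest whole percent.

10%

z = ln(14/8) / ln(6.06/0.457) = 0.5596 / 2.5848 = 0.2165
S_new/S_old = (A_new/A_old)^z = 0.61^0.2165 = exp(0.2165 × -0.4943) = 0.8985
Fraction lost = 1 − 0.8985 = 0.1015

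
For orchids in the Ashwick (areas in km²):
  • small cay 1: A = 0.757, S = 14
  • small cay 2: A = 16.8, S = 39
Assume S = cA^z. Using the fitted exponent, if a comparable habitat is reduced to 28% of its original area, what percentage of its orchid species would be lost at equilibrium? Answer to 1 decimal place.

34.3%

z = ln(39/14) / ln(16.8/0.757) = 1.0245 / 3.0998 = 0.3305
S_new/S_old = (A_new/A_old)^z = 0.28^0.3305 = exp(0.3305 × -1.2730) = 0.6566
Fraction lost = 1 − 0.6566 = 0.3434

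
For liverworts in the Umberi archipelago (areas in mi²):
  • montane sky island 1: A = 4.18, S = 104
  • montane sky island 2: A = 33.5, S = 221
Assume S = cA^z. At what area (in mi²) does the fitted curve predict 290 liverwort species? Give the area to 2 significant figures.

71 mi²

z = ln(221/104) / ln(33.5/4.18) = 0.7538 / 2.0812 = 0.3622
c = 104 / 4.18^0.3622 = 104 / 1.679 = 61.95
A = (290/61.95)^(1/0.3622) ⇒ ln A = ln(4.681)/0.3622 = 4.2618
A = e^4.2618 ≈ 70.94 mi²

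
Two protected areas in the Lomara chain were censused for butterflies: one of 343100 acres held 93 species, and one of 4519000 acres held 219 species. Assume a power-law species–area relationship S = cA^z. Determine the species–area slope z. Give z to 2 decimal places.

0.33

Taking logs: ln S = ln c + z ln A, so z = (ln S₂ − ln S₁)/(ln A₂ − ln A₁).
z = ln(219/93) / ln(4519000/343100) = ln(2.355) / ln(13.17) = 0.8565 / 2.5780 = 0.3322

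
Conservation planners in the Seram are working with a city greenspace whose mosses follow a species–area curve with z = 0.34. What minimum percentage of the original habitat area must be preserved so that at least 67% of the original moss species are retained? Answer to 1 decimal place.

30.8%

Need (A_new/A_old)^0.34 = 0.67, so A_new/A_old = 0.67^(1/0.34) = 0.67^2.941
ln(A_new/A_old) = ln 0.67 / 0.34 = -0.4005 / 0.34 = -1.1779
A_new/A_old = e^-1.1779 ≈ 0.3079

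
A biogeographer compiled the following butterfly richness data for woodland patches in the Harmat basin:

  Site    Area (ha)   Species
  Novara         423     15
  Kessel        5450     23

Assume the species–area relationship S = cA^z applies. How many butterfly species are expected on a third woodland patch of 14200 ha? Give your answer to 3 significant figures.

27.0

z = ln(23/15) / ln(5450/423) = 0.4274 / 2.5560 = 0.1672
c = 15 / 423^0.1672 = 15 / 2.749 = 5.456
S₃ = 5.456 × 14200^0.1672 = 5.456 × 4.948 ≈ 26.99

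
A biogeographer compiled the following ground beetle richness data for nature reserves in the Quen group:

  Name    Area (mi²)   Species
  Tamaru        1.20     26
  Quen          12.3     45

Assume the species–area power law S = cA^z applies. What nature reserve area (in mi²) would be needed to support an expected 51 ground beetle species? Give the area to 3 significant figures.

20.9 mi²

z = ln(45/26) / ln(12.3/1.2) = 0.5486 / 2.3273 = 0.2357
c = 26 / 1.2^0.2357 = 26 / 1.044 = 24.91
A = (51/24.91)^(1/0.2357) ⇒ ln A = ln(2.048)/0.2357 = 3.0406
A = e^3.0406 ≈ 20.92 mi²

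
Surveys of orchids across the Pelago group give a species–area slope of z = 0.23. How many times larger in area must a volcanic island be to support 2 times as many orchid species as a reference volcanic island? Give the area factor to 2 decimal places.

(A₂/A₁)^0.23 = 2, so A₂/A₁ = 2^(1/0.23) = 2^4.348
ln(A₂/A₁) = ln 2 / 0.23 = 0.6931 / 0.23 = 3.0137
A₂/A₁ = e^3.0137 ≈ 20.36

20.36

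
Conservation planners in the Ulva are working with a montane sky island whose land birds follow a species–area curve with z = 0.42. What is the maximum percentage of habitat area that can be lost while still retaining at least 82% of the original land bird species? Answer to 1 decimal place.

37.7%

Need (A_new/A_old)^0.42 = 0.82, so A_new/A_old = 0.82^(1/0.42) = 0.82^2.381
ln(A_new/A_old) = ln 0.82 / 0.42 = -0.1985 / 0.42 = -0.4725
A_new/A_old = e^-0.4725 ≈ 0.6234
Fraction that can be lost = 1 − 0.6234 = 0.3766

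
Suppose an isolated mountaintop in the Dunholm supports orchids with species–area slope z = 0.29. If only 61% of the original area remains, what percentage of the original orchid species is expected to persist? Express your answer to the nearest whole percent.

87%

S_new/S_old = (A_new/A_old)^z = 0.61^0.29
= exp(0.29 × ln 0.61) = exp(0.29 × -0.4943) = exp(-0.1433) ≈ 0.8665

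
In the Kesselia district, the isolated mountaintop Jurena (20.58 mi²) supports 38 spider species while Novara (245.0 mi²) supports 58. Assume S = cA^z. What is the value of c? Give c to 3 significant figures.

z = ln(S₂/S₁) / ln(A₂/A₁) = ln(58/38) / ln(245/20.58) = 0.4229 / 2.4769 = 0.1707
c = S₁ / A₁^z = 38 / 20.58^0.1707 = 38 / 1.676 = 22.68

22.7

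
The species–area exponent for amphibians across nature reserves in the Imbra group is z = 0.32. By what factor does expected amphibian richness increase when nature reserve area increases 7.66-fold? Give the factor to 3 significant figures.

1.92

S₂/S₁ = (A₂/A₁)^z = 7.66^0.32
ln(S₂/S₁) = 0.32 × ln 7.66 = 0.32 × 2.0360 = 0.6515
S₂/S₁ = e^0.6515 ≈ 1.918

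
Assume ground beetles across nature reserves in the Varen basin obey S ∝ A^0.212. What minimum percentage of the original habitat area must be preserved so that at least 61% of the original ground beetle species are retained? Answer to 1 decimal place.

9.7%

Need (A_new/A_old)^0.212 = 0.61, so A_new/A_old = 0.61^(1/0.212) = 0.61^4.717
ln(A_new/A_old) = ln 0.61 / 0.212 = -0.4943 / 0.212 = -2.3316
A_new/A_old = e^-2.3316 ≈ 0.09714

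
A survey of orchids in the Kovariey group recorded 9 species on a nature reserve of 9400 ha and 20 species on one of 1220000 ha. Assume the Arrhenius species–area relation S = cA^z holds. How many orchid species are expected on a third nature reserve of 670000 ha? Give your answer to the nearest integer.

18

z = ln(20/9) / ln(1220000/9400) = 0.7985 / 4.8659 = 0.1641
c = 9 / 9400^0.1641 = 9 / 4.487 = 2.006
S₃ = 2.006 × 670000^0.1641 = 2.006 × 9.038 ≈ 18.13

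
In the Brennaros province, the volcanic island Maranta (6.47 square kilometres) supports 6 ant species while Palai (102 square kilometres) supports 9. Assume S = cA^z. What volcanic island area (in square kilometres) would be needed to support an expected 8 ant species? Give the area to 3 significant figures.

z = ln(9/6) / ln(102/6.47) = 0.4055 / 2.7578 = 0.1470
c = 6 / 6.47^0.1470 = 6 / 1.316 = 4.56
A = (8/4.56)^(1/0.1470) ⇒ ln A = ln(1.755)/0.1470 = 3.8239
A = e^3.8239 ≈ 45.78 square kilometres

45.8 square kilometres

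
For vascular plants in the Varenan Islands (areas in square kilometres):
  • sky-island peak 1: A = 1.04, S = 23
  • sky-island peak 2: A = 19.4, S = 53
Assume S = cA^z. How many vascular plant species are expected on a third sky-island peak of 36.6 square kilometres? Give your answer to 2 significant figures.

64

z = ln(53/23) / ln(19.4/1.04) = 0.8348 / 2.9261 = 0.2853
c = 23 / 1.04^0.2853 = 23 / 1.011 = 22.74
S₃ = 22.74 × 36.6^0.2853 = 22.74 × 2.793 ≈ 63.52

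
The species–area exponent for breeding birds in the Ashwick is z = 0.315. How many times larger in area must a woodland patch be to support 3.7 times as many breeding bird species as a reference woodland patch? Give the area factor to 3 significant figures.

(A₂/A₁)^0.315 = 3.7, so A₂/A₁ = 3.7^(1/0.315) = 3.7^3.175
ln(A₂/A₁) = ln 3.7 / 0.315 = 1.3083 / 0.315 = 4.1534
A₂/A₁ = e^4.1534 ≈ 63.65

63.7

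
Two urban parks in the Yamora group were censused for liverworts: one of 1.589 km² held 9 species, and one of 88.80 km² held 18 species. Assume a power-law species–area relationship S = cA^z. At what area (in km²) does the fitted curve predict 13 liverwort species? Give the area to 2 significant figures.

13 km²

z = ln(18/9) / ln(88.8/1.589) = 0.6931 / 4.0233 = 0.1723
c = 9 / 1.589^0.1723 = 9 / 1.083 = 8.31
A = (13/8.31)^(1/0.1723) ⇒ ln A = ln(1.564)/0.1723 = 2.5975
A = e^2.5975 ≈ 13.43 km²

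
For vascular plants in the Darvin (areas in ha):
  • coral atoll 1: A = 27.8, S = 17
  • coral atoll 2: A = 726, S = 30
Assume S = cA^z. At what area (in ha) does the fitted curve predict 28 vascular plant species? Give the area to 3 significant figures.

z = ln(30/17) / ln(726/27.8) = 0.5680 / 3.2625 = 0.1741
c = 17 / 27.8^0.1741 = 17 / 1.784 = 9.529
A = (28/9.529)^(1/0.1741) ⇒ ln A = ln(2.938)/0.1741 = 6.1913
A = e^6.1913 ≈ 488.5 ha

488 ha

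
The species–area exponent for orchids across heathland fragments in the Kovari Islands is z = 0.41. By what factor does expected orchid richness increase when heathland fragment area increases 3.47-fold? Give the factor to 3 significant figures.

1.67

S₂/S₁ = (A₂/A₁)^z = 3.47^0.41
ln(S₂/S₁) = 0.41 × ln 3.47 = 0.41 × 1.2442 = 0.5101
S₂/S₁ = e^0.5101 ≈ 1.665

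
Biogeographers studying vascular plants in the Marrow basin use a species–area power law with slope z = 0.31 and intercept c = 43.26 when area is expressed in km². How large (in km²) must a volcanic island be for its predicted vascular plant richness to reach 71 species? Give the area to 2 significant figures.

4.9 km²

71 = 43.26 × A^0.31  ⇒  A^0.31 = 71/43.26 = 1.641
ln A = ln(1.641) / 0.31 = 0.4955 / 0.31 = 1.5982
A = e^1.5982 ≈ 4.944 km²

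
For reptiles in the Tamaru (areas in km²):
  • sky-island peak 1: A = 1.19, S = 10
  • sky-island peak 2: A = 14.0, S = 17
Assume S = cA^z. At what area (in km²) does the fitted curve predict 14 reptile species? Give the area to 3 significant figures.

5.68 km²

z = ln(17/10) / ln(14/1.19) = 0.5306 / 2.4651 = 0.2153
c = 10 / 1.19^0.2153 = 10 / 1.038 = 9.632
A = (14/9.632)^(1/0.2153) ⇒ ln A = ln(1.453)/0.2153 = 1.7371
A = e^1.7371 ≈ 5.681 km²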